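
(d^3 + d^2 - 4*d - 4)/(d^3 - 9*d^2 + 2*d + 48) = (d^2 - d - 2)/(d^2 - 11*d + 24)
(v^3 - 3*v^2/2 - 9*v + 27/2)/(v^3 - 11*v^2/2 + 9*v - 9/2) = (v + 3)/(v - 1)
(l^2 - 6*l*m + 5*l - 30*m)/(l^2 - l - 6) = (-l^2 + 6*l*m - 5*l + 30*m)/(-l^2 + l + 6)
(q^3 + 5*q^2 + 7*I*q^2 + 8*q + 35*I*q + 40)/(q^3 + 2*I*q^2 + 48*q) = (q^2 + q*(5 - I) - 5*I)/(q*(q - 6*I))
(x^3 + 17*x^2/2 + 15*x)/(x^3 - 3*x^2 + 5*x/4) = 2*(2*x^2 + 17*x + 30)/(4*x^2 - 12*x + 5)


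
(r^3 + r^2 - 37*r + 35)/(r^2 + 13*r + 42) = (r^2 - 6*r + 5)/(r + 6)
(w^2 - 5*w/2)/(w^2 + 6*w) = (w - 5/2)/(w + 6)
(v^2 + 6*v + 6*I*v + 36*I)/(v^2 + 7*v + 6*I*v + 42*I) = (v + 6)/(v + 7)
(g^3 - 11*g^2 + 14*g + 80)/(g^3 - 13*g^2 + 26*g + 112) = (g - 5)/(g - 7)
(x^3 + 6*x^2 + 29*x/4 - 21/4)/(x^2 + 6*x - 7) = (4*x^3 + 24*x^2 + 29*x - 21)/(4*(x^2 + 6*x - 7))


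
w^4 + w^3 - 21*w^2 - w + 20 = (w - 4)*(w - 1)*(w + 1)*(w + 5)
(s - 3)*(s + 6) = s^2 + 3*s - 18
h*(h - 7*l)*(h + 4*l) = h^3 - 3*h^2*l - 28*h*l^2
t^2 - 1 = (t - 1)*(t + 1)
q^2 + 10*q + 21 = (q + 3)*(q + 7)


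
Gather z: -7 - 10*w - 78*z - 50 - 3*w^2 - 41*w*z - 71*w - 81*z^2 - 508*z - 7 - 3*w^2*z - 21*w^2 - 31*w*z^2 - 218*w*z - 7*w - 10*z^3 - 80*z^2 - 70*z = -24*w^2 - 88*w - 10*z^3 + z^2*(-31*w - 161) + z*(-3*w^2 - 259*w - 656) - 64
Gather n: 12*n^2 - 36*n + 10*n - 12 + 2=12*n^2 - 26*n - 10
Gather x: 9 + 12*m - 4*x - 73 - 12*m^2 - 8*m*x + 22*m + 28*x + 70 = -12*m^2 + 34*m + x*(24 - 8*m) + 6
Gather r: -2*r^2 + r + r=-2*r^2 + 2*r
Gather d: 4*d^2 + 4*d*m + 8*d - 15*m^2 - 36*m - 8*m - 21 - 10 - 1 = 4*d^2 + d*(4*m + 8) - 15*m^2 - 44*m - 32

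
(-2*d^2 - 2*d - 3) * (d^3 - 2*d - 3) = -2*d^5 - 2*d^4 + d^3 + 10*d^2 + 12*d + 9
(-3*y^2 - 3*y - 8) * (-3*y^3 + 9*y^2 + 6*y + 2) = 9*y^5 - 18*y^4 - 21*y^3 - 96*y^2 - 54*y - 16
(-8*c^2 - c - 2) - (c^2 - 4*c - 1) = -9*c^2 + 3*c - 1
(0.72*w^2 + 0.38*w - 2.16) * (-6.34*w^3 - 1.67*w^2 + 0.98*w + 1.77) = -4.5648*w^5 - 3.6116*w^4 + 13.7654*w^3 + 5.254*w^2 - 1.4442*w - 3.8232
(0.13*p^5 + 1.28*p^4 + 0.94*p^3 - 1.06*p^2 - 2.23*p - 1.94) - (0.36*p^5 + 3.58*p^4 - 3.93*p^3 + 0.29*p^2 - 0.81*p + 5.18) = -0.23*p^5 - 2.3*p^4 + 4.87*p^3 - 1.35*p^2 - 1.42*p - 7.12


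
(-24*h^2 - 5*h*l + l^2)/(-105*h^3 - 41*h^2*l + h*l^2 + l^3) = (8*h - l)/(35*h^2 + 2*h*l - l^2)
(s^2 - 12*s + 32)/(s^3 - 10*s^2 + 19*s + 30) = (s^2 - 12*s + 32)/(s^3 - 10*s^2 + 19*s + 30)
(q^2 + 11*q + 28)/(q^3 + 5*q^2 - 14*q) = (q + 4)/(q*(q - 2))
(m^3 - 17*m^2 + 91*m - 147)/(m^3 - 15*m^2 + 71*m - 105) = (m - 7)/(m - 5)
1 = 1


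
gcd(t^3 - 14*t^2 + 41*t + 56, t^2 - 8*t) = t - 8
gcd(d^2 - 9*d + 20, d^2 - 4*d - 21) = 1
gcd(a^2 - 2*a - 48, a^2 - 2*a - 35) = 1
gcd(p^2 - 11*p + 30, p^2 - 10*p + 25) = p - 5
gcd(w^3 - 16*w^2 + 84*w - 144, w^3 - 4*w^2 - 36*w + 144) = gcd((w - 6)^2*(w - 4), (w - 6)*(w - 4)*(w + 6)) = w^2 - 10*w + 24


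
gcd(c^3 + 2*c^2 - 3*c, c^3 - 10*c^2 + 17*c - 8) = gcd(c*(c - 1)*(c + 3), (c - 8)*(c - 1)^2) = c - 1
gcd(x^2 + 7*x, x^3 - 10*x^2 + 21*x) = x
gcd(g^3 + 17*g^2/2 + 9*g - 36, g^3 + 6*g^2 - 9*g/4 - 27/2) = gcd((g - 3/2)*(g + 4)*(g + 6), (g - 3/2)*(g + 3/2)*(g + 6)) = g^2 + 9*g/2 - 9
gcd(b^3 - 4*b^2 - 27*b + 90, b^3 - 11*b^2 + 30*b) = b - 6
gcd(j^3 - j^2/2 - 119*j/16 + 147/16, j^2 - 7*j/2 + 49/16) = j^2 - 7*j/2 + 49/16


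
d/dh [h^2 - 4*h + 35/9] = 2*h - 4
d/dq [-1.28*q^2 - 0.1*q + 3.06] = -2.56*q - 0.1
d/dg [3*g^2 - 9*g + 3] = 6*g - 9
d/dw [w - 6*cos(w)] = 6*sin(w) + 1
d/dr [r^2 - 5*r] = 2*r - 5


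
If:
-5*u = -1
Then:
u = 1/5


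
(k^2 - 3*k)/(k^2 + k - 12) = k/(k + 4)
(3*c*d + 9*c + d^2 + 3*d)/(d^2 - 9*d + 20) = (3*c*d + 9*c + d^2 + 3*d)/(d^2 - 9*d + 20)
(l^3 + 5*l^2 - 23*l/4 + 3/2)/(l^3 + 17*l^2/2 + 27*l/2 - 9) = (l - 1/2)/(l + 3)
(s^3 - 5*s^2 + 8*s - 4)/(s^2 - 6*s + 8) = (s^2 - 3*s + 2)/(s - 4)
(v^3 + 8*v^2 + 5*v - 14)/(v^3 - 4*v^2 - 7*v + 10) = (v + 7)/(v - 5)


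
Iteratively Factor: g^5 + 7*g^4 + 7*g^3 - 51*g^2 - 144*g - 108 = (g + 2)*(g^4 + 5*g^3 - 3*g^2 - 45*g - 54) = (g - 3)*(g + 2)*(g^3 + 8*g^2 + 21*g + 18) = (g - 3)*(g + 2)*(g + 3)*(g^2 + 5*g + 6) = (g - 3)*(g + 2)*(g + 3)^2*(g + 2)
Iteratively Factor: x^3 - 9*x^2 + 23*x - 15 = (x - 5)*(x^2 - 4*x + 3) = (x - 5)*(x - 1)*(x - 3)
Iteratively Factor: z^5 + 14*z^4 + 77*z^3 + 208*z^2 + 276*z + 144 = (z + 4)*(z^4 + 10*z^3 + 37*z^2 + 60*z + 36) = (z + 2)*(z + 4)*(z^3 + 8*z^2 + 21*z + 18) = (z + 2)^2*(z + 4)*(z^2 + 6*z + 9) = (z + 2)^2*(z + 3)*(z + 4)*(z + 3)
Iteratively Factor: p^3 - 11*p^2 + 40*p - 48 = (p - 3)*(p^2 - 8*p + 16) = (p - 4)*(p - 3)*(p - 4)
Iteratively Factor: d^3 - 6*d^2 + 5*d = (d)*(d^2 - 6*d + 5) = d*(d - 5)*(d - 1)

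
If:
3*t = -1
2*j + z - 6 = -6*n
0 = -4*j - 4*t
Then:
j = 1/3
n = 8/9 - z/6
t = -1/3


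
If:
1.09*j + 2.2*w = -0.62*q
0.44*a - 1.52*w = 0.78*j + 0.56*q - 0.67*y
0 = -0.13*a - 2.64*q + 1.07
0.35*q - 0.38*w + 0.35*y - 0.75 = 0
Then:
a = 0.30245709844486 - 1.62436470642022*y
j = 3.03574214949364 - 2.05320035459091*y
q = 0.0799876559979653*y + 0.390409309546276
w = 0.994725472629705*y - 1.6140966885758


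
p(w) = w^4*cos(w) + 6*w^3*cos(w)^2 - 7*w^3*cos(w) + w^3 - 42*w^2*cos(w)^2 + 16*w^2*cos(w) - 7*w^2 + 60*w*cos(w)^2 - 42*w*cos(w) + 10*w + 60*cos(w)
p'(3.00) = -13.50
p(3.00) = -11.58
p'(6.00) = 594.01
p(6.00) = 318.07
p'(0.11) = 12.93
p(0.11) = 62.27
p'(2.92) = -16.50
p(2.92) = -10.38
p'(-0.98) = 27.99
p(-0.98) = 19.12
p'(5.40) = 249.06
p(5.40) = 55.44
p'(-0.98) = 27.99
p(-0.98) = 19.12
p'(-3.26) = 825.14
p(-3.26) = -1696.99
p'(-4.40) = -1891.78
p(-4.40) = -883.60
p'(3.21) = -1.50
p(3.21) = -13.24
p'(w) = -w^4*sin(w) - 12*w^3*sin(w)*cos(w) + 7*w^3*sin(w) + 4*w^3*cos(w) + 84*w^2*sin(w)*cos(w) - 16*w^2*sin(w) + 18*w^2*cos(w)^2 - 21*w^2*cos(w) + 3*w^2 - 120*w*sin(w)*cos(w) + 42*w*sin(w) - 84*w*cos(w)^2 + 32*w*cos(w) - 14*w - 60*sin(w) + 60*cos(w)^2 - 42*cos(w) + 10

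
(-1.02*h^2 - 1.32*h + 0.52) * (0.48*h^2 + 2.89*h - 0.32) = -0.4896*h^4 - 3.5814*h^3 - 3.2388*h^2 + 1.9252*h - 0.1664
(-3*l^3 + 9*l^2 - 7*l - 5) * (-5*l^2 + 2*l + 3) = 15*l^5 - 51*l^4 + 44*l^3 + 38*l^2 - 31*l - 15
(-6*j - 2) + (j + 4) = 2 - 5*j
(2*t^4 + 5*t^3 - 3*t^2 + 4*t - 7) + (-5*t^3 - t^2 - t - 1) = 2*t^4 - 4*t^2 + 3*t - 8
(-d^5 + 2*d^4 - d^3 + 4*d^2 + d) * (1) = -d^5 + 2*d^4 - d^3 + 4*d^2 + d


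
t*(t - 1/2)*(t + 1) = t^3 + t^2/2 - t/2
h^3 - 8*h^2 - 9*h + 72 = (h - 8)*(h - 3)*(h + 3)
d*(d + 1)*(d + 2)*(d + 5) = d^4 + 8*d^3 + 17*d^2 + 10*d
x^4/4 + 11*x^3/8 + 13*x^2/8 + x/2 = x*(x/4 + 1)*(x + 1/2)*(x + 1)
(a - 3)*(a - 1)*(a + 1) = a^3 - 3*a^2 - a + 3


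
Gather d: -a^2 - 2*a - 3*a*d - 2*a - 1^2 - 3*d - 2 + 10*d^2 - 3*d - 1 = -a^2 - 4*a + 10*d^2 + d*(-3*a - 6) - 4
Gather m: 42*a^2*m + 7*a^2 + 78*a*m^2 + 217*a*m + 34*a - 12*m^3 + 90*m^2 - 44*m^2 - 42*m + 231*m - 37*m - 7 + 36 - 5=7*a^2 + 34*a - 12*m^3 + m^2*(78*a + 46) + m*(42*a^2 + 217*a + 152) + 24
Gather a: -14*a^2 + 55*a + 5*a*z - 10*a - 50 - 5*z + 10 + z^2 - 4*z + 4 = -14*a^2 + a*(5*z + 45) + z^2 - 9*z - 36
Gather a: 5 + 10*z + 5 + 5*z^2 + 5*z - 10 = 5*z^2 + 15*z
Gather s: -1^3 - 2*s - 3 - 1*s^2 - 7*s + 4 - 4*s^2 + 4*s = -5*s^2 - 5*s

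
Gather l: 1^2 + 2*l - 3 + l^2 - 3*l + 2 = l^2 - l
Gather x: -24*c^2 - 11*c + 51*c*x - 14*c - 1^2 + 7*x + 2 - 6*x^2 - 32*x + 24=-24*c^2 - 25*c - 6*x^2 + x*(51*c - 25) + 25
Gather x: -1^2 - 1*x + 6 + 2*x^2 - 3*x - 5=2*x^2 - 4*x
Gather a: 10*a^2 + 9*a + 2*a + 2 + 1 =10*a^2 + 11*a + 3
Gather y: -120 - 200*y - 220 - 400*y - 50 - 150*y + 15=-750*y - 375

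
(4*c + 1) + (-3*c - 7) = c - 6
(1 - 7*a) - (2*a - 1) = 2 - 9*a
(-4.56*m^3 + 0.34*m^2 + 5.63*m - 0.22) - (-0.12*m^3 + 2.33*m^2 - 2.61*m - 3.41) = -4.44*m^3 - 1.99*m^2 + 8.24*m + 3.19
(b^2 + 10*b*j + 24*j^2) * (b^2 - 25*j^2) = b^4 + 10*b^3*j - b^2*j^2 - 250*b*j^3 - 600*j^4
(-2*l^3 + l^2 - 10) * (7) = -14*l^3 + 7*l^2 - 70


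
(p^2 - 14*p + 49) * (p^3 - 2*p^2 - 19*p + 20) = p^5 - 16*p^4 + 58*p^3 + 188*p^2 - 1211*p + 980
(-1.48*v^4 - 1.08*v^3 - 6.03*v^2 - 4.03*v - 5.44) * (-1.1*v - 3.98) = 1.628*v^5 + 7.0784*v^4 + 10.9314*v^3 + 28.4324*v^2 + 22.0234*v + 21.6512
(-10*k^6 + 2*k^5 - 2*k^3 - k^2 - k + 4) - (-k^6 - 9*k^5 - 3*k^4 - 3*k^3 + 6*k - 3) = -9*k^6 + 11*k^5 + 3*k^4 + k^3 - k^2 - 7*k + 7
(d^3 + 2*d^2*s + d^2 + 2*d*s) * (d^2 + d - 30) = d^5 + 2*d^4*s + 2*d^4 + 4*d^3*s - 29*d^3 - 58*d^2*s - 30*d^2 - 60*d*s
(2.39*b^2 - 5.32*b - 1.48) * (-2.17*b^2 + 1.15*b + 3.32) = -5.1863*b^4 + 14.2929*b^3 + 5.0284*b^2 - 19.3644*b - 4.9136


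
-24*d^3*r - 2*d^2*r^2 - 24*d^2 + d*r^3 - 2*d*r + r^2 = (-6*d + r)*(4*d + r)*(d*r + 1)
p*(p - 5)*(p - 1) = p^3 - 6*p^2 + 5*p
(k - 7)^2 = k^2 - 14*k + 49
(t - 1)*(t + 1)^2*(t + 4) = t^4 + 5*t^3 + 3*t^2 - 5*t - 4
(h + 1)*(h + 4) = h^2 + 5*h + 4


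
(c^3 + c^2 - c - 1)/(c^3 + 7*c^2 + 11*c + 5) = (c - 1)/(c + 5)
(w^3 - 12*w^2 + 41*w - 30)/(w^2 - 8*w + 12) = (w^2 - 6*w + 5)/(w - 2)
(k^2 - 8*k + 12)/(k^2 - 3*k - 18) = (k - 2)/(k + 3)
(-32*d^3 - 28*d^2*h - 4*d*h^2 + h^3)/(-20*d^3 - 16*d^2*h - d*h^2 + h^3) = (8*d - h)/(5*d - h)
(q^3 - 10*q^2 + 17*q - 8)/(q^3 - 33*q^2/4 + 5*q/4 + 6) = 4*(q - 1)/(4*q + 3)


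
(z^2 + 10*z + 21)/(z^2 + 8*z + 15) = (z + 7)/(z + 5)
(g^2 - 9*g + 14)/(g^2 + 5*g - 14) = (g - 7)/(g + 7)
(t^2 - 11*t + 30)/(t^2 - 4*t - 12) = (t - 5)/(t + 2)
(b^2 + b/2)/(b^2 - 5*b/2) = (2*b + 1)/(2*b - 5)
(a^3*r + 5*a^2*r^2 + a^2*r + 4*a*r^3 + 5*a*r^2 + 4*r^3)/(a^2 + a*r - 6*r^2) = r*(a^3 + 5*a^2*r + a^2 + 4*a*r^2 + 5*a*r + 4*r^2)/(a^2 + a*r - 6*r^2)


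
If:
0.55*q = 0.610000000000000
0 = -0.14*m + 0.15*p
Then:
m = 1.07142857142857*p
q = 1.11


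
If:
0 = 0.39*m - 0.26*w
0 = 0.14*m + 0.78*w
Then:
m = 0.00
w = 0.00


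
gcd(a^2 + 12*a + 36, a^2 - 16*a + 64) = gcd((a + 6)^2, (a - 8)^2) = 1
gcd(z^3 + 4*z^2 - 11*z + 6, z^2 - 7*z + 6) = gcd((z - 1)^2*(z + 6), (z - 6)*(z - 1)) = z - 1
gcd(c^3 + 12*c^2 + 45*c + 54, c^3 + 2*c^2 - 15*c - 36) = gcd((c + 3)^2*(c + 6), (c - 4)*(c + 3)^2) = c^2 + 6*c + 9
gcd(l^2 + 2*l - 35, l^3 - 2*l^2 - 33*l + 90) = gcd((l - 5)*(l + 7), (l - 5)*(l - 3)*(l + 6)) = l - 5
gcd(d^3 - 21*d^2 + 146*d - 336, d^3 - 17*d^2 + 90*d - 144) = d^2 - 14*d + 48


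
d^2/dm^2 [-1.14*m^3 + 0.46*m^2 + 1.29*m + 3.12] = 0.92 - 6.84*m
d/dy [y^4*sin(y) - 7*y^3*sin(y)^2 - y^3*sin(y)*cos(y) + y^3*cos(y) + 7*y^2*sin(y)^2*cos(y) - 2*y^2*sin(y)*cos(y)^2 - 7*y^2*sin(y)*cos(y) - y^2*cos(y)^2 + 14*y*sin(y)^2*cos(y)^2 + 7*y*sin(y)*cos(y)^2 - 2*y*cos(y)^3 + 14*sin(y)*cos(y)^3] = y^4*cos(y) + 3*y^3*sin(y) - 7*y^3*sin(2*y) - y^3*cos(2*y) - 7*y^2*sin(y)/4 - y^2*sin(2*y)/2 + 21*y^2*sin(3*y)/4 + 5*y^2*cos(y)/2 + 7*y^2*cos(2*y)/2 - 3*y^2*cos(3*y)/2 - 21*y^2/2 + y*sin(y)/2 - 7*y*sin(2*y) + y*sin(3*y)/2 + 7*y*sin(4*y) + 21*y*cos(y)/4 - y*cos(2*y) + 7*y*cos(3*y)/4 - y + 21*(1 - cos(2*y))^2/2 + 7*sin(y)/4 + 7*sin(3*y)/4 - 3*cos(y)/2 + 28*cos(2*y) - cos(3*y)/2 - 14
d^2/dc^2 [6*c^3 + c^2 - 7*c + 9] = 36*c + 2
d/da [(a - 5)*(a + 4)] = 2*a - 1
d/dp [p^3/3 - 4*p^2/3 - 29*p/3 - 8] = p^2 - 8*p/3 - 29/3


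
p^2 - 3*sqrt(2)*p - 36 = (p - 6*sqrt(2))*(p + 3*sqrt(2))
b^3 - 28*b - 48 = (b - 6)*(b + 2)*(b + 4)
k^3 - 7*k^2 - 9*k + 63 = (k - 7)*(k - 3)*(k + 3)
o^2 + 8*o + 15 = (o + 3)*(o + 5)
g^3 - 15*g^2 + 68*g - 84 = (g - 7)*(g - 6)*(g - 2)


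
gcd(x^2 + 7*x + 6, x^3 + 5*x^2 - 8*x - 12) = x^2 + 7*x + 6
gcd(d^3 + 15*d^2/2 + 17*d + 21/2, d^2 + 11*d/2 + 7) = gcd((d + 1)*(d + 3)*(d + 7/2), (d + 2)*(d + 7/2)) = d + 7/2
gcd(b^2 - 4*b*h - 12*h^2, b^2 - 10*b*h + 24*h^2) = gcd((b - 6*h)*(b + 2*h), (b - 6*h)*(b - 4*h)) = b - 6*h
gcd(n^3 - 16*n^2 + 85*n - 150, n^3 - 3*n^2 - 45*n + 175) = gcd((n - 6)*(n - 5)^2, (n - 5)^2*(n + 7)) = n^2 - 10*n + 25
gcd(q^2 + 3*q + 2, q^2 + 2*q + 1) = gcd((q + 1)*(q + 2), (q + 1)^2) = q + 1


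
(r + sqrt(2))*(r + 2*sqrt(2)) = r^2 + 3*sqrt(2)*r + 4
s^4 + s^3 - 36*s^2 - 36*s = s*(s - 6)*(s + 1)*(s + 6)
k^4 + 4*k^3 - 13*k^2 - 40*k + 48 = (k - 3)*(k - 1)*(k + 4)^2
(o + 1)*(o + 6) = o^2 + 7*o + 6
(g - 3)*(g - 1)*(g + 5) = g^3 + g^2 - 17*g + 15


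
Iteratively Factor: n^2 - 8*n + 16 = (n - 4)*(n - 4)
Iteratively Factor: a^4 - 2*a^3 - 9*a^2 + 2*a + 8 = (a + 1)*(a^3 - 3*a^2 - 6*a + 8) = (a - 1)*(a + 1)*(a^2 - 2*a - 8) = (a - 4)*(a - 1)*(a + 1)*(a + 2)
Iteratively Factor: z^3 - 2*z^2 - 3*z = (z + 1)*(z^2 - 3*z) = (z - 3)*(z + 1)*(z)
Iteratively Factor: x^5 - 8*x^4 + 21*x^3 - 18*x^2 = (x)*(x^4 - 8*x^3 + 21*x^2 - 18*x) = x*(x - 2)*(x^3 - 6*x^2 + 9*x) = x*(x - 3)*(x - 2)*(x^2 - 3*x) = x^2*(x - 3)*(x - 2)*(x - 3)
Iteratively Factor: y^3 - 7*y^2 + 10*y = (y)*(y^2 - 7*y + 10) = y*(y - 2)*(y - 5)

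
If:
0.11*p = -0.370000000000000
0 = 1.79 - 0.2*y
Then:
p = -3.36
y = 8.95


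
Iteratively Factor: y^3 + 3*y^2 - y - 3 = (y + 1)*(y^2 + 2*y - 3) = (y - 1)*(y + 1)*(y + 3)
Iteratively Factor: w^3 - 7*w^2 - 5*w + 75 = (w - 5)*(w^2 - 2*w - 15) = (w - 5)*(w + 3)*(w - 5)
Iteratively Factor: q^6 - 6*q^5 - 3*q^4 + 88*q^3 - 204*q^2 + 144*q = (q)*(q^5 - 6*q^4 - 3*q^3 + 88*q^2 - 204*q + 144) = q*(q - 2)*(q^4 - 4*q^3 - 11*q^2 + 66*q - 72) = q*(q - 3)*(q - 2)*(q^3 - q^2 - 14*q + 24) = q*(q - 3)*(q - 2)*(q + 4)*(q^2 - 5*q + 6) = q*(q - 3)^2*(q - 2)*(q + 4)*(q - 2)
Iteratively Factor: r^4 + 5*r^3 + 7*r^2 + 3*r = (r)*(r^3 + 5*r^2 + 7*r + 3) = r*(r + 1)*(r^2 + 4*r + 3) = r*(r + 1)^2*(r + 3)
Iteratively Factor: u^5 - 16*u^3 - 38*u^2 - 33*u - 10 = (u + 1)*(u^4 - u^3 - 15*u^2 - 23*u - 10) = (u + 1)^2*(u^3 - 2*u^2 - 13*u - 10) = (u + 1)^2*(u + 2)*(u^2 - 4*u - 5) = (u + 1)^3*(u + 2)*(u - 5)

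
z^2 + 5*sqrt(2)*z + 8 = (z + sqrt(2))*(z + 4*sqrt(2))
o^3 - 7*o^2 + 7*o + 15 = (o - 5)*(o - 3)*(o + 1)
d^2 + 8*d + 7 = (d + 1)*(d + 7)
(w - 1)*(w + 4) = w^2 + 3*w - 4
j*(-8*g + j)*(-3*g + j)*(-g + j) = -24*g^3*j + 35*g^2*j^2 - 12*g*j^3 + j^4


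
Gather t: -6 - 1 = -7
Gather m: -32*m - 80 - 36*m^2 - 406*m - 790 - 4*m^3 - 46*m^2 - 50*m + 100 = -4*m^3 - 82*m^2 - 488*m - 770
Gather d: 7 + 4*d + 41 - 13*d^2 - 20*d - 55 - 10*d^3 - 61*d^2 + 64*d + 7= -10*d^3 - 74*d^2 + 48*d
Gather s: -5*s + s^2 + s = s^2 - 4*s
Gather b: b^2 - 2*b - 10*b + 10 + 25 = b^2 - 12*b + 35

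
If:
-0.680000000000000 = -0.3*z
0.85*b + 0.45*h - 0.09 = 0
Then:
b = 0.105882352941176 - 0.529411764705882*h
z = 2.27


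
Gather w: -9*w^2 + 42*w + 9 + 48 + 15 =-9*w^2 + 42*w + 72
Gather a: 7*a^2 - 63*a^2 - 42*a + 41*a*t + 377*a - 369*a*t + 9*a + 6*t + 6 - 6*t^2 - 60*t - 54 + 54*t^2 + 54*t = -56*a^2 + a*(344 - 328*t) + 48*t^2 - 48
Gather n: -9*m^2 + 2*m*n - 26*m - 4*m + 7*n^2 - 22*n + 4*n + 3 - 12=-9*m^2 - 30*m + 7*n^2 + n*(2*m - 18) - 9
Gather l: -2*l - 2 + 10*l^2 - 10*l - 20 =10*l^2 - 12*l - 22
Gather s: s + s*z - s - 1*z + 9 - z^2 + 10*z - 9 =s*z - z^2 + 9*z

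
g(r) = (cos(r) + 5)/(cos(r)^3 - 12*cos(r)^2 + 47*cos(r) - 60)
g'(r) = (cos(r) + 5)*(3*sin(r)*cos(r)^2 - 24*sin(r)*cos(r) + 47*sin(r))/(cos(r)^3 - 12*cos(r)^2 + 47*cos(r) - 60)^2 - sin(r)/(cos(r)^3 - 12*cos(r)^2 + 47*cos(r) - 60) = (-237*cos(r) + 3*cos(2*r) + cos(3*r) + 593)*sin(r)/(2*(cos(r)^3 - 12*cos(r)^2 + 47*cos(r) - 60)^2)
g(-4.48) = -0.07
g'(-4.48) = 0.06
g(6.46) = -0.25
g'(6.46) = 0.05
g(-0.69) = -0.19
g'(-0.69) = -0.14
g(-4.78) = -0.09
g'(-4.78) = 0.09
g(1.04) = -0.14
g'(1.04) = 0.13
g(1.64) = -0.08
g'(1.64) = 0.08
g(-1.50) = -0.09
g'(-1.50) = -0.09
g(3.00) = -0.03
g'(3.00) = 0.00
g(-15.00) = -0.04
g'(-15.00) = -0.02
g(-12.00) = -0.21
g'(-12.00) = 0.13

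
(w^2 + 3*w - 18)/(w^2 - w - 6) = (w + 6)/(w + 2)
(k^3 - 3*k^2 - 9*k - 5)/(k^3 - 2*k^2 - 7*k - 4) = (k - 5)/(k - 4)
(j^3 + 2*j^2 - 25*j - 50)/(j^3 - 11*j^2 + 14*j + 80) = (j + 5)/(j - 8)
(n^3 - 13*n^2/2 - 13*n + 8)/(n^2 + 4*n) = (n^3 - 13*n^2/2 - 13*n + 8)/(n*(n + 4))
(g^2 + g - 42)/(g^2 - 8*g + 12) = (g + 7)/(g - 2)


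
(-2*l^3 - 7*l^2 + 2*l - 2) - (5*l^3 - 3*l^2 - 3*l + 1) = -7*l^3 - 4*l^2 + 5*l - 3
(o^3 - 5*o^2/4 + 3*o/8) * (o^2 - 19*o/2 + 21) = o^5 - 43*o^4/4 + 133*o^3/4 - 477*o^2/16 + 63*o/8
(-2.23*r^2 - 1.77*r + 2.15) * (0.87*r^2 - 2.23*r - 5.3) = -1.9401*r^4 + 3.433*r^3 + 17.6366*r^2 + 4.5865*r - 11.395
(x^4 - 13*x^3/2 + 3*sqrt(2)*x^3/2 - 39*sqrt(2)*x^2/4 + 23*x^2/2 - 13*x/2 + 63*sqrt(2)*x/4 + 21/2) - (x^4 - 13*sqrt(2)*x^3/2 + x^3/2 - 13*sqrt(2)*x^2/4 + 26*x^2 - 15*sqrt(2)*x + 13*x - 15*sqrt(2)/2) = -7*x^3 + 8*sqrt(2)*x^3 - 29*x^2/2 - 13*sqrt(2)*x^2/2 - 39*x/2 + 123*sqrt(2)*x/4 + 21/2 + 15*sqrt(2)/2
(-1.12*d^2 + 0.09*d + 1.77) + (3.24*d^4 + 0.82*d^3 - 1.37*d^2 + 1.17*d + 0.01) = 3.24*d^4 + 0.82*d^3 - 2.49*d^2 + 1.26*d + 1.78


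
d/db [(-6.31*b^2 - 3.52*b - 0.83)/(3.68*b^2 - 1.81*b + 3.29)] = (24.3747*b^2 - 35.411*b - 13.0831)/(13.5424*b^4 - 13.3216*b^3 + 27.4905*b^2 - 11.9098*b + 10.8241)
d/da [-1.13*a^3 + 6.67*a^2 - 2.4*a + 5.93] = -3.39*a^2 + 13.34*a - 2.4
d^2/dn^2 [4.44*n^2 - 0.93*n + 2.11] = 8.88000000000000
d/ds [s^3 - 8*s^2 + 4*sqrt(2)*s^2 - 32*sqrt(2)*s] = 3*s^2 - 16*s + 8*sqrt(2)*s - 32*sqrt(2)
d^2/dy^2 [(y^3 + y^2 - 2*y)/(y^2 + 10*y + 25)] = 18*(7*y + 5)/(y^4 + 20*y^3 + 150*y^2 + 500*y + 625)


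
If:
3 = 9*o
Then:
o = 1/3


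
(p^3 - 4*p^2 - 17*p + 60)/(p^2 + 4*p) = p - 8 + 15/p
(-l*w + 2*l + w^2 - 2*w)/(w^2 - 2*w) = (-l + w)/w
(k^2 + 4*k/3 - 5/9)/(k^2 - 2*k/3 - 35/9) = (3*k - 1)/(3*k - 7)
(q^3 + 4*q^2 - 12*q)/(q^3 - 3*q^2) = (q^2 + 4*q - 12)/(q*(q - 3))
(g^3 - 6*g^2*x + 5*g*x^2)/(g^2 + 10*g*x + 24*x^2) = g*(g^2 - 6*g*x + 5*x^2)/(g^2 + 10*g*x + 24*x^2)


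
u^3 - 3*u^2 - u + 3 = (u - 3)*(u - 1)*(u + 1)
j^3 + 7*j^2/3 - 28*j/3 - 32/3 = (j - 8/3)*(j + 1)*(j + 4)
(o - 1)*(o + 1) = o^2 - 1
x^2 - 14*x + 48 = (x - 8)*(x - 6)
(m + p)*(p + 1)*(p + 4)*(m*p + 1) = m^2*p^3 + 5*m^2*p^2 + 4*m^2*p + m*p^4 + 5*m*p^3 + 5*m*p^2 + 5*m*p + 4*m + p^3 + 5*p^2 + 4*p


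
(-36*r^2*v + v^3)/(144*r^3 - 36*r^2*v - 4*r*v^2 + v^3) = -v/(4*r - v)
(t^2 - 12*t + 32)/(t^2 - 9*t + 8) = (t - 4)/(t - 1)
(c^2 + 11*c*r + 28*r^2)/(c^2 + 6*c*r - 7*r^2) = (-c - 4*r)/(-c + r)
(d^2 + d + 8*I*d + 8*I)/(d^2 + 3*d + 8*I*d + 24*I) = (d + 1)/(d + 3)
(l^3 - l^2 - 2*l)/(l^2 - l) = (l^2 - l - 2)/(l - 1)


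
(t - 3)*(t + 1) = t^2 - 2*t - 3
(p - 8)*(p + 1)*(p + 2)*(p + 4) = p^4 - p^3 - 42*p^2 - 104*p - 64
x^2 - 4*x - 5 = (x - 5)*(x + 1)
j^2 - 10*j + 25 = (j - 5)^2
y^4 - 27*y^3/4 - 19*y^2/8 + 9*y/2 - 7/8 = (y - 7)*(y - 1/2)*(y - 1/4)*(y + 1)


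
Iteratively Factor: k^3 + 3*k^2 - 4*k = (k)*(k^2 + 3*k - 4) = k*(k + 4)*(k - 1)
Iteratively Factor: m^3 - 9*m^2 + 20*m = (m - 5)*(m^2 - 4*m) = m*(m - 5)*(m - 4)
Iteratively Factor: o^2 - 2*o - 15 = (o - 5)*(o + 3)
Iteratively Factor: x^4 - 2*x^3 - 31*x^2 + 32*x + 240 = (x + 4)*(x^3 - 6*x^2 - 7*x + 60) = (x - 5)*(x + 4)*(x^2 - x - 12) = (x - 5)*(x - 4)*(x + 4)*(x + 3)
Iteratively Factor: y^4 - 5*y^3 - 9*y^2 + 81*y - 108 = (y - 3)*(y^3 - 2*y^2 - 15*y + 36) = (y - 3)^2*(y^2 + y - 12) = (y - 3)^2*(y + 4)*(y - 3)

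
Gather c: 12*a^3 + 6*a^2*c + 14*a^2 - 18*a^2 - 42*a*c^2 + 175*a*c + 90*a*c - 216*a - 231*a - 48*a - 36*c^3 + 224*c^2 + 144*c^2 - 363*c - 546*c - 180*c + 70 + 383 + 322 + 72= 12*a^3 - 4*a^2 - 495*a - 36*c^3 + c^2*(368 - 42*a) + c*(6*a^2 + 265*a - 1089) + 847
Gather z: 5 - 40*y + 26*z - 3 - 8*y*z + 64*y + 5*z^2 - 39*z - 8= 24*y + 5*z^2 + z*(-8*y - 13) - 6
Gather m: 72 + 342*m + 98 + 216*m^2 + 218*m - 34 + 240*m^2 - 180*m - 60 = 456*m^2 + 380*m + 76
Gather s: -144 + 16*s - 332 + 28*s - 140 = 44*s - 616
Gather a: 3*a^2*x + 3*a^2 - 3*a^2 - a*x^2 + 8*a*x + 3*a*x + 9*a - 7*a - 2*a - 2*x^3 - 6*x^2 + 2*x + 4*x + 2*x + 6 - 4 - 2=3*a^2*x + a*(-x^2 + 11*x) - 2*x^3 - 6*x^2 + 8*x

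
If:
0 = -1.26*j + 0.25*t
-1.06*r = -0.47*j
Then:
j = 0.198412698412698*t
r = 0.0879754417490267*t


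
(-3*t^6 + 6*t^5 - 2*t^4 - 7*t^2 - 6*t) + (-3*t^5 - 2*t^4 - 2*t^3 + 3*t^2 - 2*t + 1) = -3*t^6 + 3*t^5 - 4*t^4 - 2*t^3 - 4*t^2 - 8*t + 1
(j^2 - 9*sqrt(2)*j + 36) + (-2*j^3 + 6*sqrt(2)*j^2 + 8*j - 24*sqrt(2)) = -2*j^3 + j^2 + 6*sqrt(2)*j^2 - 9*sqrt(2)*j + 8*j - 24*sqrt(2) + 36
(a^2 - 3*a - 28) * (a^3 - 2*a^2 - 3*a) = a^5 - 5*a^4 - 25*a^3 + 65*a^2 + 84*a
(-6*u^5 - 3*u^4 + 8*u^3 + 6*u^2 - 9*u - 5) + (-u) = -6*u^5 - 3*u^4 + 8*u^3 + 6*u^2 - 10*u - 5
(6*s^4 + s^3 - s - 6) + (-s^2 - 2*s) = 6*s^4 + s^3 - s^2 - 3*s - 6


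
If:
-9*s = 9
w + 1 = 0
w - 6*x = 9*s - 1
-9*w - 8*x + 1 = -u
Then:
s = -1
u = 2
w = -1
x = 3/2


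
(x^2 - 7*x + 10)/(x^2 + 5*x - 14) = (x - 5)/(x + 7)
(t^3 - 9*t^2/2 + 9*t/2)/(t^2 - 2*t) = (2*t^2 - 9*t + 9)/(2*(t - 2))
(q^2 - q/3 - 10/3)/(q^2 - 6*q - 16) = (-3*q^2 + q + 10)/(3*(-q^2 + 6*q + 16))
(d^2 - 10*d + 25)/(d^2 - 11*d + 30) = (d - 5)/(d - 6)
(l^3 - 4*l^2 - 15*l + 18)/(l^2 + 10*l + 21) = (l^2 - 7*l + 6)/(l + 7)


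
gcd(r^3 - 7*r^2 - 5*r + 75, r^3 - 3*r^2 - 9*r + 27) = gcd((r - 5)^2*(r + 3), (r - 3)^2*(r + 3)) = r + 3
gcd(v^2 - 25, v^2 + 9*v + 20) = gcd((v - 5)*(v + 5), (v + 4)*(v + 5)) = v + 5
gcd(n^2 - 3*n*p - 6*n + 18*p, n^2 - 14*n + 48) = n - 6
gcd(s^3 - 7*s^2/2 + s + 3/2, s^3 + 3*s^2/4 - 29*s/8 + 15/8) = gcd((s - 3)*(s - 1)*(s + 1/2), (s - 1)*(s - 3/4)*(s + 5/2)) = s - 1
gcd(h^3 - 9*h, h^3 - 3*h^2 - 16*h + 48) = h - 3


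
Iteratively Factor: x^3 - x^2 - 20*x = (x + 4)*(x^2 - 5*x) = (x - 5)*(x + 4)*(x)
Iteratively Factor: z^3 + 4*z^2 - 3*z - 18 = (z + 3)*(z^2 + z - 6) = (z - 2)*(z + 3)*(z + 3)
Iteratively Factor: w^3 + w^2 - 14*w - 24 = (w + 2)*(w^2 - w - 12) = (w - 4)*(w + 2)*(w + 3)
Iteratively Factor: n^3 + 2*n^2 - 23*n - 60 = (n + 3)*(n^2 - n - 20) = (n - 5)*(n + 3)*(n + 4)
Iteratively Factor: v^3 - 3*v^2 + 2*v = (v - 1)*(v^2 - 2*v) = v*(v - 1)*(v - 2)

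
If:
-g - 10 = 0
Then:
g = -10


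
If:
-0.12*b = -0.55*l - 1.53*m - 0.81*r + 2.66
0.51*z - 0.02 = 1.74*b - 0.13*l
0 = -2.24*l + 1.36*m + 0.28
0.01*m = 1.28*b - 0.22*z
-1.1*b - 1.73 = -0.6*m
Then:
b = -0.12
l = 1.74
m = 2.67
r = -2.96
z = -0.81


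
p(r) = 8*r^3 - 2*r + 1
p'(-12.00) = 3454.00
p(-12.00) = -13799.00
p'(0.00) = -2.00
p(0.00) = 1.00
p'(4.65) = 516.94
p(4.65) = 796.06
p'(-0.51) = 4.24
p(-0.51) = 0.96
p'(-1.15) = 29.74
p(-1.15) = -8.87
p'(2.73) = 176.87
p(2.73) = 158.31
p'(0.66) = 8.45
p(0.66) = 1.98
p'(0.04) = -1.96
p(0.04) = 0.92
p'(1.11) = 27.57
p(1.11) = 9.72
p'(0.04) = -1.96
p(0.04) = 0.92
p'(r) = 24*r^2 - 2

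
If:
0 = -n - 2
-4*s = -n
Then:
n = -2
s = -1/2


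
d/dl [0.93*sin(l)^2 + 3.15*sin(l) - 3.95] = (1.86*sin(l) + 3.15)*cos(l)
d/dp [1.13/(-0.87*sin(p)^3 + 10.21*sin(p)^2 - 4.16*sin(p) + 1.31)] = (2.9493*sin(p)^2 - 23.0746*sin(p) + 4.7008)*cos(p)/(0.87*sin(p)^3 - 10.21*sin(p)^2 + 4.16*sin(p) - 1.31)^2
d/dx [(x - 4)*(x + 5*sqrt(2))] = 2*x - 4 + 5*sqrt(2)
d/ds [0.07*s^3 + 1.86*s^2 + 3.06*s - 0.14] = 0.21*s^2 + 3.72*s + 3.06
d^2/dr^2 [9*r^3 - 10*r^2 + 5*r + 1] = 54*r - 20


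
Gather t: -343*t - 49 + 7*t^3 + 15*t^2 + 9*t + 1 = 7*t^3 + 15*t^2 - 334*t - 48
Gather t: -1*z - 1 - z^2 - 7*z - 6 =-z^2 - 8*z - 7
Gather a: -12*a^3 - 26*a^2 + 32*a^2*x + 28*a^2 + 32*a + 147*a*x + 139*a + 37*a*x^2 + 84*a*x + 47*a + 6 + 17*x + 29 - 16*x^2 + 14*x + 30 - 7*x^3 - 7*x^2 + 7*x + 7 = -12*a^3 + a^2*(32*x + 2) + a*(37*x^2 + 231*x + 218) - 7*x^3 - 23*x^2 + 38*x + 72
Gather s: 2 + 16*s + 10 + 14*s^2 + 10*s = 14*s^2 + 26*s + 12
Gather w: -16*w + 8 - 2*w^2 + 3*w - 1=-2*w^2 - 13*w + 7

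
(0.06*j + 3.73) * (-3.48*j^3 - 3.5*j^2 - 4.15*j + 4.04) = -0.2088*j^4 - 13.1904*j^3 - 13.304*j^2 - 15.2371*j + 15.0692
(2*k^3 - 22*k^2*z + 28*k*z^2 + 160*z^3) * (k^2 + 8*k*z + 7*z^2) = 2*k^5 - 6*k^4*z - 134*k^3*z^2 + 230*k^2*z^3 + 1476*k*z^4 + 1120*z^5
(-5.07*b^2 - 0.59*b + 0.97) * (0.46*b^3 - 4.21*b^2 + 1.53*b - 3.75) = -2.3322*b^5 + 21.0733*b^4 - 4.827*b^3 + 14.0261*b^2 + 3.6966*b - 3.6375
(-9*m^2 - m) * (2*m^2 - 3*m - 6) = -18*m^4 + 25*m^3 + 57*m^2 + 6*m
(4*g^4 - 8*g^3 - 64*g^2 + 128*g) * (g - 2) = 4*g^5 - 16*g^4 - 48*g^3 + 256*g^2 - 256*g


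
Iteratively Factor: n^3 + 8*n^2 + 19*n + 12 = (n + 1)*(n^2 + 7*n + 12) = (n + 1)*(n + 3)*(n + 4)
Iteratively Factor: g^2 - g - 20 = (g + 4)*(g - 5)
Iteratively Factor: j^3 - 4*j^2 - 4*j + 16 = (j - 4)*(j^2 - 4) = (j - 4)*(j + 2)*(j - 2)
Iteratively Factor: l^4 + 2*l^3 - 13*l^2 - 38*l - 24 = (l + 2)*(l^3 - 13*l - 12) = (l - 4)*(l + 2)*(l^2 + 4*l + 3) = (l - 4)*(l + 1)*(l + 2)*(l + 3)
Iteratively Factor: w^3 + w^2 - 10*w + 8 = (w + 4)*(w^2 - 3*w + 2) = (w - 2)*(w + 4)*(w - 1)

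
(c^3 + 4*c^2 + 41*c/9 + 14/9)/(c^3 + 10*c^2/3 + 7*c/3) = (c + 2/3)/c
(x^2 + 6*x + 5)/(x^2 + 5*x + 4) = (x + 5)/(x + 4)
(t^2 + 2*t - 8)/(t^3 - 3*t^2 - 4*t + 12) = (t + 4)/(t^2 - t - 6)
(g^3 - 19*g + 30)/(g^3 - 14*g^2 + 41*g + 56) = (g^3 - 19*g + 30)/(g^3 - 14*g^2 + 41*g + 56)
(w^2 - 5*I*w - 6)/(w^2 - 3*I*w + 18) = (w^2 - 5*I*w - 6)/(w^2 - 3*I*w + 18)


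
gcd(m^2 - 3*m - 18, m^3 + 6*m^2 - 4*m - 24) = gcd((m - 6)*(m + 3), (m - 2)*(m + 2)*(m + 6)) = 1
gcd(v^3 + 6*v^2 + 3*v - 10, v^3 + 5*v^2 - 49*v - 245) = v + 5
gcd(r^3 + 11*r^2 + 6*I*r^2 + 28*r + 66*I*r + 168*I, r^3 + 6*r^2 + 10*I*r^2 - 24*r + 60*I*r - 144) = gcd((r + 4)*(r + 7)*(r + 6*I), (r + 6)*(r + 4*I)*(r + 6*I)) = r + 6*I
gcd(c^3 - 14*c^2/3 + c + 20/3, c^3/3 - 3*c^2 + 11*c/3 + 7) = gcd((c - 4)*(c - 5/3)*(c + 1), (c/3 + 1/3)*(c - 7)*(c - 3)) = c + 1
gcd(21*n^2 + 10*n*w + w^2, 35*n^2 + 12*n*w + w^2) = 7*n + w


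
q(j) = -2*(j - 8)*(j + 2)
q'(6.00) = -12.00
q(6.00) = 32.00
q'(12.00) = -36.00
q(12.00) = -112.00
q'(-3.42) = 25.68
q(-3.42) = -32.43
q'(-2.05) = 20.20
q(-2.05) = -1.00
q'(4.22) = -4.88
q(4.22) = 47.02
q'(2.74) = 1.04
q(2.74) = 49.86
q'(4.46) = -5.84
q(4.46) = 45.74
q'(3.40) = -1.60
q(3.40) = 49.68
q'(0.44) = 10.24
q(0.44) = 36.89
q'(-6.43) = 37.72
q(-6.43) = -127.85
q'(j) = 12 - 4*j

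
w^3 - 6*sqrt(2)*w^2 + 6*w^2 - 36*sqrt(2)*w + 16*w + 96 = (w + 6)*(w - 4*sqrt(2))*(w - 2*sqrt(2))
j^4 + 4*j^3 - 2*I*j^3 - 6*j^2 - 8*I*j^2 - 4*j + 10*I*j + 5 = (j - 1)*(j + 5)*(j - I)^2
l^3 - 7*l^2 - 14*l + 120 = (l - 6)*(l - 5)*(l + 4)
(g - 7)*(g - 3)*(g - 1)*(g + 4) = g^4 - 7*g^3 - 13*g^2 + 103*g - 84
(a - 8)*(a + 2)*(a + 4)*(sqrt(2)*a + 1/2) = sqrt(2)*a^4 - 2*sqrt(2)*a^3 + a^3/2 - 40*sqrt(2)*a^2 - a^2 - 64*sqrt(2)*a - 20*a - 32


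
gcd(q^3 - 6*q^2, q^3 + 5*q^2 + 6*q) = q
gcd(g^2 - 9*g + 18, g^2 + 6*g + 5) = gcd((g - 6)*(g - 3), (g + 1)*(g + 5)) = 1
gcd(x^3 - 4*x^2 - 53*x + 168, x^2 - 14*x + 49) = 1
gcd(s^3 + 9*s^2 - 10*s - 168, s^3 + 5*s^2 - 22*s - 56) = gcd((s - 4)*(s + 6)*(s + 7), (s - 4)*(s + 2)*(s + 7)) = s^2 + 3*s - 28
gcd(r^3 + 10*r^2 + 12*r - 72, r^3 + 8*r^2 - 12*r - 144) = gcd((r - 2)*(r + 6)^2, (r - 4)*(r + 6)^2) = r^2 + 12*r + 36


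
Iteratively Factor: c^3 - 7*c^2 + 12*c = (c - 3)*(c^2 - 4*c) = c*(c - 3)*(c - 4)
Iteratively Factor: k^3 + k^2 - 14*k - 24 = (k + 3)*(k^2 - 2*k - 8) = (k + 2)*(k + 3)*(k - 4)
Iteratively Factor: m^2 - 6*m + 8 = (m - 4)*(m - 2)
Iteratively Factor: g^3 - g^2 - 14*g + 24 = (g - 3)*(g^2 + 2*g - 8) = (g - 3)*(g - 2)*(g + 4)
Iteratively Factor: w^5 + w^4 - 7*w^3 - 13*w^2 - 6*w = (w + 2)*(w^4 - w^3 - 5*w^2 - 3*w) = (w + 1)*(w + 2)*(w^3 - 2*w^2 - 3*w) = (w - 3)*(w + 1)*(w + 2)*(w^2 + w) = (w - 3)*(w + 1)^2*(w + 2)*(w)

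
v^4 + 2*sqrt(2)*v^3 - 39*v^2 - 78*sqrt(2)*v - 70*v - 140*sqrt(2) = (v - 7)*(v + 2)*(v + 5)*(v + 2*sqrt(2))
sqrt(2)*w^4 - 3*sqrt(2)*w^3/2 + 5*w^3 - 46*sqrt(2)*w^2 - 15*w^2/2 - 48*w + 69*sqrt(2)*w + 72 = (w - 3/2)*(w - 4*sqrt(2))*(w + 6*sqrt(2))*(sqrt(2)*w + 1)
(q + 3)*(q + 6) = q^2 + 9*q + 18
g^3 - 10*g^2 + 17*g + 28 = (g - 7)*(g - 4)*(g + 1)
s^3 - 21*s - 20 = (s - 5)*(s + 1)*(s + 4)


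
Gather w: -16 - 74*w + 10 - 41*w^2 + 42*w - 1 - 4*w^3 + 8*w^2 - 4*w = -4*w^3 - 33*w^2 - 36*w - 7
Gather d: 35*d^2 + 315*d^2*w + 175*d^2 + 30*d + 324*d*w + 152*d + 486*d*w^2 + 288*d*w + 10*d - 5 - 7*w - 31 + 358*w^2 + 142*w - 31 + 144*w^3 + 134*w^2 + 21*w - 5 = d^2*(315*w + 210) + d*(486*w^2 + 612*w + 192) + 144*w^3 + 492*w^2 + 156*w - 72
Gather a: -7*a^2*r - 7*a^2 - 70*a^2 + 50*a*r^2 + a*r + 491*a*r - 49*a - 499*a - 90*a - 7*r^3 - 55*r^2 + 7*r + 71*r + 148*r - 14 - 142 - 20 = a^2*(-7*r - 77) + a*(50*r^2 + 492*r - 638) - 7*r^3 - 55*r^2 + 226*r - 176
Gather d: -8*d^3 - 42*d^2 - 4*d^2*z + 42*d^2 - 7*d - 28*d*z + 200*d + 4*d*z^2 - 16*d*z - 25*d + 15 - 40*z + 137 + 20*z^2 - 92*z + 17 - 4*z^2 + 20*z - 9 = -8*d^3 - 4*d^2*z + d*(4*z^2 - 44*z + 168) + 16*z^2 - 112*z + 160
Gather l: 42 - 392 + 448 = 98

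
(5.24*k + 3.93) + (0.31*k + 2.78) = 5.55*k + 6.71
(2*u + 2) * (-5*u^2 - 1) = -10*u^3 - 10*u^2 - 2*u - 2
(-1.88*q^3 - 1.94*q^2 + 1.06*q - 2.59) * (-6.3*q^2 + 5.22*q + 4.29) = 11.844*q^5 + 2.4084*q^4 - 24.87*q^3 + 13.5276*q^2 - 8.9724*q - 11.1111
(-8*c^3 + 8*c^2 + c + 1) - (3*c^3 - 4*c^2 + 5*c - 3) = -11*c^3 + 12*c^2 - 4*c + 4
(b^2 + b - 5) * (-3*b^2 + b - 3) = -3*b^4 - 2*b^3 + 13*b^2 - 8*b + 15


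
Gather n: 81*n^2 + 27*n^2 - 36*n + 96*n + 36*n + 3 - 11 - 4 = 108*n^2 + 96*n - 12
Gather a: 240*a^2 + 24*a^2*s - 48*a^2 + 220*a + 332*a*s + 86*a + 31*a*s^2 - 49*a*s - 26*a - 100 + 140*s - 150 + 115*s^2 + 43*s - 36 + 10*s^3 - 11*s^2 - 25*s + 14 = a^2*(24*s + 192) + a*(31*s^2 + 283*s + 280) + 10*s^3 + 104*s^2 + 158*s - 272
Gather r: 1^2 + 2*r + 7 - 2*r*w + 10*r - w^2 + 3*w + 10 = r*(12 - 2*w) - w^2 + 3*w + 18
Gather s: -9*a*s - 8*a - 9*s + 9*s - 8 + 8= -9*a*s - 8*a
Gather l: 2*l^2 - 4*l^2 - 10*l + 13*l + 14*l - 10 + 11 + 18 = -2*l^2 + 17*l + 19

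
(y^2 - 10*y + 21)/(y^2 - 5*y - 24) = (-y^2 + 10*y - 21)/(-y^2 + 5*y + 24)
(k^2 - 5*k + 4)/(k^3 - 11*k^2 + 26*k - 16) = (k - 4)/(k^2 - 10*k + 16)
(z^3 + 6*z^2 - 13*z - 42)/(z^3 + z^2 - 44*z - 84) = (z^2 + 4*z - 21)/(z^2 - z - 42)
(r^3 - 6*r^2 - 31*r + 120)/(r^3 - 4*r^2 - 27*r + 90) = (r - 8)/(r - 6)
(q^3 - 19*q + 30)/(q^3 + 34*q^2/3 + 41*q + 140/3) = 3*(q^2 - 5*q + 6)/(3*q^2 + 19*q + 28)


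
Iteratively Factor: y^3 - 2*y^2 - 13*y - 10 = (y + 2)*(y^2 - 4*y - 5) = (y - 5)*(y + 2)*(y + 1)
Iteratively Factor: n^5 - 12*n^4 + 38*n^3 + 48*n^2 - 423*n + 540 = (n + 3)*(n^4 - 15*n^3 + 83*n^2 - 201*n + 180) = (n - 3)*(n + 3)*(n^3 - 12*n^2 + 47*n - 60) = (n - 5)*(n - 3)*(n + 3)*(n^2 - 7*n + 12) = (n - 5)*(n - 4)*(n - 3)*(n + 3)*(n - 3)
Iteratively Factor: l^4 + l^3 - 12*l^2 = (l)*(l^3 + l^2 - 12*l) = l^2*(l^2 + l - 12) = l^2*(l + 4)*(l - 3)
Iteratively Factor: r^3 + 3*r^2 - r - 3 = (r - 1)*(r^2 + 4*r + 3) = (r - 1)*(r + 1)*(r + 3)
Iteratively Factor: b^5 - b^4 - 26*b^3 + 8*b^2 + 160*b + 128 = (b - 4)*(b^4 + 3*b^3 - 14*b^2 - 48*b - 32) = (b - 4)*(b + 4)*(b^3 - b^2 - 10*b - 8) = (b - 4)*(b + 1)*(b + 4)*(b^2 - 2*b - 8) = (b - 4)*(b + 1)*(b + 2)*(b + 4)*(b - 4)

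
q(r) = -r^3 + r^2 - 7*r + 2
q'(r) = -3*r^2 + 2*r - 7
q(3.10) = -39.88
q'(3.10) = -29.63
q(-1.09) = 12.11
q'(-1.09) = -12.74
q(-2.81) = 51.75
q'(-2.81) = -36.31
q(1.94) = -15.12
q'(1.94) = -14.41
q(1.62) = -10.97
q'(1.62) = -11.63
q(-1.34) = 15.58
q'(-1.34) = -15.07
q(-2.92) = 55.86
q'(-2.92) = -38.42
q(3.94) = -71.22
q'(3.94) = -45.69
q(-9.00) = 875.00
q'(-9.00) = -268.00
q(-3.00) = 59.00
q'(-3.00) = -40.00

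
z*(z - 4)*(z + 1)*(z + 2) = z^4 - z^3 - 10*z^2 - 8*z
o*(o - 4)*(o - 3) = o^3 - 7*o^2 + 12*o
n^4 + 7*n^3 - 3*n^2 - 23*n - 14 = (n - 2)*(n + 1)^2*(n + 7)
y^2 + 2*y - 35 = (y - 5)*(y + 7)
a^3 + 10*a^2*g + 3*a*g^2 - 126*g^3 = (a - 3*g)*(a + 6*g)*(a + 7*g)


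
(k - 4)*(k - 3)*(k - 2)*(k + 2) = k^4 - 7*k^3 + 8*k^2 + 28*k - 48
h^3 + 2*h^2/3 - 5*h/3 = h*(h - 1)*(h + 5/3)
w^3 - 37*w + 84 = (w - 4)*(w - 3)*(w + 7)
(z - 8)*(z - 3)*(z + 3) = z^3 - 8*z^2 - 9*z + 72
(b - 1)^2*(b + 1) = b^3 - b^2 - b + 1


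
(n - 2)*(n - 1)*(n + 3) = n^3 - 7*n + 6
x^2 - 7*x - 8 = (x - 8)*(x + 1)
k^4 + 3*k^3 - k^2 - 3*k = k*(k - 1)*(k + 1)*(k + 3)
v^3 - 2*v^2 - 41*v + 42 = (v - 7)*(v - 1)*(v + 6)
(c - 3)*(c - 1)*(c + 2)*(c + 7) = c^4 + 5*c^3 - 19*c^2 - 29*c + 42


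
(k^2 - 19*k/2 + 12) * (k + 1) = k^3 - 17*k^2/2 + 5*k/2 + 12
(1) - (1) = 0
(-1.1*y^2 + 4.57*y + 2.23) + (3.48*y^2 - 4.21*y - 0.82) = 2.38*y^2 + 0.36*y + 1.41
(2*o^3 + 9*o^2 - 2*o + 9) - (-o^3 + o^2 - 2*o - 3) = 3*o^3 + 8*o^2 + 12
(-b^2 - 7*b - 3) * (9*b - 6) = -9*b^3 - 57*b^2 + 15*b + 18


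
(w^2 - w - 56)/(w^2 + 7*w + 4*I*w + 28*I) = (w - 8)/(w + 4*I)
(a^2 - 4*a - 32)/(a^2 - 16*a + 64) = (a + 4)/(a - 8)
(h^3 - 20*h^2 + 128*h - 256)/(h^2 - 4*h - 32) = (h^2 - 12*h + 32)/(h + 4)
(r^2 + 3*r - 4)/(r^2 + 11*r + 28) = (r - 1)/(r + 7)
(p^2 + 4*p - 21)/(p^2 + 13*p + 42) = (p - 3)/(p + 6)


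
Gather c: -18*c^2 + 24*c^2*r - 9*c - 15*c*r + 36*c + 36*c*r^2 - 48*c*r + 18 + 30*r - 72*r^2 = c^2*(24*r - 18) + c*(36*r^2 - 63*r + 27) - 72*r^2 + 30*r + 18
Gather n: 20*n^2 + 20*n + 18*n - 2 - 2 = 20*n^2 + 38*n - 4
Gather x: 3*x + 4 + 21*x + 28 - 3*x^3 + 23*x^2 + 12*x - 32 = -3*x^3 + 23*x^2 + 36*x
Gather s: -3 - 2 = -5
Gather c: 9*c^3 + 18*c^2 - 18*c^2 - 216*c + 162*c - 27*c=9*c^3 - 81*c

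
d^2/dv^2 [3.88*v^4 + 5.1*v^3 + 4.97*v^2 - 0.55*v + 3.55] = 46.56*v^2 + 30.6*v + 9.94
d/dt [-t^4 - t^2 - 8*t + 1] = -4*t^3 - 2*t - 8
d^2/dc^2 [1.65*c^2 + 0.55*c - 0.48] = 3.30000000000000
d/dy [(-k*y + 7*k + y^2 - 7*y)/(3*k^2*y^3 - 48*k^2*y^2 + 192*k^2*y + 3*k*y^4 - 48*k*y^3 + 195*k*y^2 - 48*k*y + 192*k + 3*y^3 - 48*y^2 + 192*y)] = ((-k + 2*y - 7)*(k^2*y^3 - 16*k^2*y^2 + 64*k^2*y + k*y^4 - 16*k*y^3 + 65*k*y^2 - 16*k*y + 64*k + y^3 - 16*y^2 + 64*y) + (k*y - 7*k - y^2 + 7*y)*(3*k^2*y^2 - 32*k^2*y + 64*k^2 + 4*k*y^3 - 48*k*y^2 + 130*k*y - 16*k + 3*y^2 - 32*y + 64))/(3*(k^2*y^3 - 16*k^2*y^2 + 64*k^2*y + k*y^4 - 16*k*y^3 + 65*k*y^2 - 16*k*y + 64*k + y^3 - 16*y^2 + 64*y)^2)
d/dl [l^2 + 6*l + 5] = 2*l + 6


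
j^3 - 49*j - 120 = (j - 8)*(j + 3)*(j + 5)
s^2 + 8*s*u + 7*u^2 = (s + u)*(s + 7*u)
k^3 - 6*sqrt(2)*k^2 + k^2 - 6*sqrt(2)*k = k*(k + 1)*(k - 6*sqrt(2))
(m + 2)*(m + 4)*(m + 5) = m^3 + 11*m^2 + 38*m + 40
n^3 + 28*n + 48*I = (n - 6*I)*(n + 2*I)*(n + 4*I)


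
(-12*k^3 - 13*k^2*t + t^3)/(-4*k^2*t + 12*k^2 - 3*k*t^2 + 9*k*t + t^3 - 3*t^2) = (3*k + t)/(t - 3)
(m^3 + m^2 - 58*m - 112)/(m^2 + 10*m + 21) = (m^2 - 6*m - 16)/(m + 3)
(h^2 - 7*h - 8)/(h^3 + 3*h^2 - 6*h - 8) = (h - 8)/(h^2 + 2*h - 8)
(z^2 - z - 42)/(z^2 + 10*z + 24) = (z - 7)/(z + 4)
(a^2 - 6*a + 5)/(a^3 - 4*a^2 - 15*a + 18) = (a - 5)/(a^2 - 3*a - 18)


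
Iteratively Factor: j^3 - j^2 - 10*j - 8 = (j + 1)*(j^2 - 2*j - 8) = (j - 4)*(j + 1)*(j + 2)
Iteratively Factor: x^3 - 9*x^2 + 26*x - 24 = (x - 2)*(x^2 - 7*x + 12) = (x - 4)*(x - 2)*(x - 3)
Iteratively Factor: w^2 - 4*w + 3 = (w - 3)*(w - 1)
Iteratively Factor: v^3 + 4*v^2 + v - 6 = (v + 2)*(v^2 + 2*v - 3) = (v + 2)*(v + 3)*(v - 1)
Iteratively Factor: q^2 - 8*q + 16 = (q - 4)*(q - 4)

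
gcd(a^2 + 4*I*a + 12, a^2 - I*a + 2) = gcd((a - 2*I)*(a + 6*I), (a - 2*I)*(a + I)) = a - 2*I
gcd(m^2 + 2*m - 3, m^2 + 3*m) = m + 3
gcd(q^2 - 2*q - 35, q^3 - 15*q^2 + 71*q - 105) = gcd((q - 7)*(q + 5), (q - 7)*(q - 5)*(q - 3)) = q - 7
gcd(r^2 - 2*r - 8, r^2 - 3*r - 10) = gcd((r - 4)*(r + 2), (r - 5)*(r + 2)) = r + 2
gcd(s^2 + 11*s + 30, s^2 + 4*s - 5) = s + 5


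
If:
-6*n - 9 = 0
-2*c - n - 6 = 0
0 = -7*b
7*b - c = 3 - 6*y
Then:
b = 0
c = -9/4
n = -3/2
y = 1/8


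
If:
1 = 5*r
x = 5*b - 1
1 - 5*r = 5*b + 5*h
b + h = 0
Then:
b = x/5 + 1/5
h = -x/5 - 1/5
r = 1/5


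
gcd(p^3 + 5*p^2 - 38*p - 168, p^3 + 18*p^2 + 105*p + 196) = p^2 + 11*p + 28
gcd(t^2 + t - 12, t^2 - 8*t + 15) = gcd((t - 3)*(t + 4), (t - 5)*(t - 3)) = t - 3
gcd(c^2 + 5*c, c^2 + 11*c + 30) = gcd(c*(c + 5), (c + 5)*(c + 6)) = c + 5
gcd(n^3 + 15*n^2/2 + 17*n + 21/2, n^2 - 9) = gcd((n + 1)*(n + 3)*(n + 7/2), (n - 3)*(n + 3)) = n + 3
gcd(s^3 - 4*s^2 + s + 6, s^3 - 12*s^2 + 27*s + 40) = s + 1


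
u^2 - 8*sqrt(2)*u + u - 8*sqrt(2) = (u + 1)*(u - 8*sqrt(2))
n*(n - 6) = n^2 - 6*n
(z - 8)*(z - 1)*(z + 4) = z^3 - 5*z^2 - 28*z + 32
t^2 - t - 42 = (t - 7)*(t + 6)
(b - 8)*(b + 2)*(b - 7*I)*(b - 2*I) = b^4 - 6*b^3 - 9*I*b^3 - 30*b^2 + 54*I*b^2 + 84*b + 144*I*b + 224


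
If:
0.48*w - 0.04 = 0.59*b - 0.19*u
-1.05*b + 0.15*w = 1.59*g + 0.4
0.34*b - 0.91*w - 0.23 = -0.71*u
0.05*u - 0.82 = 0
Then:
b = 22.15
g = -12.92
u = 16.40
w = 20.82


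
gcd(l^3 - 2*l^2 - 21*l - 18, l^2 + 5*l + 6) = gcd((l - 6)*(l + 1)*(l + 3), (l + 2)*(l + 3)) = l + 3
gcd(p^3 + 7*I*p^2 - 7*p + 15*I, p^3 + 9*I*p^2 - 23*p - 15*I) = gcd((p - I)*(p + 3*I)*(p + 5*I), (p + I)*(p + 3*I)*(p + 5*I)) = p^2 + 8*I*p - 15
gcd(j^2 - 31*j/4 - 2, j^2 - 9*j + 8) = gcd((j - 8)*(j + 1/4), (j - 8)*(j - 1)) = j - 8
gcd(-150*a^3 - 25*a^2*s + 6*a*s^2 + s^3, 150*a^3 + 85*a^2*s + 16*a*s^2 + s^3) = 30*a^2 + 11*a*s + s^2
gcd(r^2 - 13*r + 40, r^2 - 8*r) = r - 8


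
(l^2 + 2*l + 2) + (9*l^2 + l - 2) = 10*l^2 + 3*l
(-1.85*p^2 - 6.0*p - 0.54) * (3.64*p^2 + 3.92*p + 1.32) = -6.734*p^4 - 29.092*p^3 - 27.9276*p^2 - 10.0368*p - 0.7128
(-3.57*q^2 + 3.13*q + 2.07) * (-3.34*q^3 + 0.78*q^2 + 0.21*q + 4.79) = 11.9238*q^5 - 13.2388*q^4 - 5.2221*q^3 - 14.8284*q^2 + 15.4274*q + 9.9153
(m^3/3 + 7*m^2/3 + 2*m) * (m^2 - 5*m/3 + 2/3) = m^5/3 + 16*m^4/9 - 5*m^3/3 - 16*m^2/9 + 4*m/3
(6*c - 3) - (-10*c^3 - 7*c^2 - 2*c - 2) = 10*c^3 + 7*c^2 + 8*c - 1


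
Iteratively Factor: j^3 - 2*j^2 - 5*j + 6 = (j - 1)*(j^2 - j - 6) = (j - 3)*(j - 1)*(j + 2)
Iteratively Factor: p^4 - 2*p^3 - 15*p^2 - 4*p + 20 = (p - 5)*(p^3 + 3*p^2 - 4) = (p - 5)*(p - 1)*(p^2 + 4*p + 4) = (p - 5)*(p - 1)*(p + 2)*(p + 2)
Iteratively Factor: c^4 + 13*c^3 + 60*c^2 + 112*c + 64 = (c + 4)*(c^3 + 9*c^2 + 24*c + 16) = (c + 1)*(c + 4)*(c^2 + 8*c + 16) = (c + 1)*(c + 4)^2*(c + 4)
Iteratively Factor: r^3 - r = (r)*(r^2 - 1) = r*(r + 1)*(r - 1)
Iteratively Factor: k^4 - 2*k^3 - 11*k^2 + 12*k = (k - 1)*(k^3 - k^2 - 12*k) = k*(k - 1)*(k^2 - k - 12) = k*(k - 1)*(k + 3)*(k - 4)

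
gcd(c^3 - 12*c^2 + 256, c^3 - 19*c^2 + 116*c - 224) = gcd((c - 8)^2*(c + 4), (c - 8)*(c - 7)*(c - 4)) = c - 8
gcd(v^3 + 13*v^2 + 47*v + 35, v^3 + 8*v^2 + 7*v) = v^2 + 8*v + 7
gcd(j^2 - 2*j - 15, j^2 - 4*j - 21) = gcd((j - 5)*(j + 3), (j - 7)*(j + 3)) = j + 3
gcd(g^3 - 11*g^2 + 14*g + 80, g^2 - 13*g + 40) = g^2 - 13*g + 40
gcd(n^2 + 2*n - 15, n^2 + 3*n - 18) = n - 3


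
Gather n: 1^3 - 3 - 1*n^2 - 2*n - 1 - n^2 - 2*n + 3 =-2*n^2 - 4*n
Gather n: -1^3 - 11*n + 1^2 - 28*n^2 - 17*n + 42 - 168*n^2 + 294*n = -196*n^2 + 266*n + 42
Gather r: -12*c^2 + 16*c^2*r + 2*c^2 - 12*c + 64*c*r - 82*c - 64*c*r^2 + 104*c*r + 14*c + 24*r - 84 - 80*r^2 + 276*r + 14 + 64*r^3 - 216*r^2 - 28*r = -10*c^2 - 80*c + 64*r^3 + r^2*(-64*c - 296) + r*(16*c^2 + 168*c + 272) - 70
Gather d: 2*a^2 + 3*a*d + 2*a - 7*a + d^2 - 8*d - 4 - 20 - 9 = 2*a^2 - 5*a + d^2 + d*(3*a - 8) - 33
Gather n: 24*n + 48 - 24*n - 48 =0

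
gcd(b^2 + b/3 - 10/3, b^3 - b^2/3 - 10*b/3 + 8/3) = b + 2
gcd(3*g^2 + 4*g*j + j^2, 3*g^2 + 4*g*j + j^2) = 3*g^2 + 4*g*j + j^2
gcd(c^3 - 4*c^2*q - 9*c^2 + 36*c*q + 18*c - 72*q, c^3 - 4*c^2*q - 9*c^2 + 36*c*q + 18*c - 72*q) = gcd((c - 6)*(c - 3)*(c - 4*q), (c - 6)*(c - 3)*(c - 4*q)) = -c^3 + 4*c^2*q + 9*c^2 - 36*c*q - 18*c + 72*q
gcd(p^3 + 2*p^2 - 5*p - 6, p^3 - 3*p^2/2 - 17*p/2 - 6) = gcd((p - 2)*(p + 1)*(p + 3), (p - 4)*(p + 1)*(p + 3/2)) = p + 1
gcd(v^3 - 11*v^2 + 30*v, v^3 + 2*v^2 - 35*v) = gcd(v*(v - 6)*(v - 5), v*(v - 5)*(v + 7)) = v^2 - 5*v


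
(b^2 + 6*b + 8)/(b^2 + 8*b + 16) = (b + 2)/(b + 4)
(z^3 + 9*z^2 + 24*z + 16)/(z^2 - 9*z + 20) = (z^3 + 9*z^2 + 24*z + 16)/(z^2 - 9*z + 20)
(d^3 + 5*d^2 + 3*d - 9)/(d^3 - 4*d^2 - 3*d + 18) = (d^3 + 5*d^2 + 3*d - 9)/(d^3 - 4*d^2 - 3*d + 18)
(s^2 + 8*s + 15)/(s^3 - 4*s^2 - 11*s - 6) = (s^2 + 8*s + 15)/(s^3 - 4*s^2 - 11*s - 6)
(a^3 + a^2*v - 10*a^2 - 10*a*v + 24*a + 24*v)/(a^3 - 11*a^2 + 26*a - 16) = (a^3 + a^2*v - 10*a^2 - 10*a*v + 24*a + 24*v)/(a^3 - 11*a^2 + 26*a - 16)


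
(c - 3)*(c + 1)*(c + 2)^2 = c^4 + 2*c^3 - 7*c^2 - 20*c - 12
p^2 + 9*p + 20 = (p + 4)*(p + 5)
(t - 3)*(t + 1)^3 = t^4 - 6*t^2 - 8*t - 3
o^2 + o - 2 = (o - 1)*(o + 2)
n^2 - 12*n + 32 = (n - 8)*(n - 4)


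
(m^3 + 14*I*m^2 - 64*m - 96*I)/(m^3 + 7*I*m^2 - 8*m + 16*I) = (m + 6*I)/(m - I)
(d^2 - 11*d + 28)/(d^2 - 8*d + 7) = (d - 4)/(d - 1)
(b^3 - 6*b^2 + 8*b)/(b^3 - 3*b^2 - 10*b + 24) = b/(b + 3)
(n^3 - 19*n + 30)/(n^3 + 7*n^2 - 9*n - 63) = (n^2 + 3*n - 10)/(n^2 + 10*n + 21)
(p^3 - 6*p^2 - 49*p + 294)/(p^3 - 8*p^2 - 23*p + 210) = (p + 7)/(p + 5)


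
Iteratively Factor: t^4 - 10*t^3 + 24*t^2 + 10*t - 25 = (t - 1)*(t^3 - 9*t^2 + 15*t + 25) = (t - 5)*(t - 1)*(t^2 - 4*t - 5) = (t - 5)*(t - 1)*(t + 1)*(t - 5)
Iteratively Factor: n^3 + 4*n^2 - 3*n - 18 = (n + 3)*(n^2 + n - 6) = (n - 2)*(n + 3)*(n + 3)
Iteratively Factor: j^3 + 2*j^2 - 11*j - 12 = (j + 1)*(j^2 + j - 12) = (j - 3)*(j + 1)*(j + 4)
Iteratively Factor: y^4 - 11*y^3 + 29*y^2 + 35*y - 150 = (y - 3)*(y^3 - 8*y^2 + 5*y + 50) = (y - 5)*(y - 3)*(y^2 - 3*y - 10) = (y - 5)^2*(y - 3)*(y + 2)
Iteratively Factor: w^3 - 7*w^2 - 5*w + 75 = (w + 3)*(w^2 - 10*w + 25) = (w - 5)*(w + 3)*(w - 5)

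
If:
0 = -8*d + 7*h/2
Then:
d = 7*h/16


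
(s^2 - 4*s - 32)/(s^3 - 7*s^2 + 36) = (s^2 - 4*s - 32)/(s^3 - 7*s^2 + 36)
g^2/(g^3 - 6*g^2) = 1/(g - 6)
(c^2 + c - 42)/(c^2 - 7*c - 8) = (-c^2 - c + 42)/(-c^2 + 7*c + 8)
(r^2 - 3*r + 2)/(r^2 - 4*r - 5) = (-r^2 + 3*r - 2)/(-r^2 + 4*r + 5)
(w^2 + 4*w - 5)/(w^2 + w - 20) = (w - 1)/(w - 4)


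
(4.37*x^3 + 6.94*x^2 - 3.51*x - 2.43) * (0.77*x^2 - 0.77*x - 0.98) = 3.3649*x^5 + 1.9789*x^4 - 12.3291*x^3 - 5.9696*x^2 + 5.3109*x + 2.3814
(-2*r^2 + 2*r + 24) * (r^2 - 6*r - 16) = -2*r^4 + 14*r^3 + 44*r^2 - 176*r - 384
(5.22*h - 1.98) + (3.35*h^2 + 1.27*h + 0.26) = 3.35*h^2 + 6.49*h - 1.72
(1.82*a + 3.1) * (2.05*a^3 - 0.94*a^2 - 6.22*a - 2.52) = 3.731*a^4 + 4.6442*a^3 - 14.2344*a^2 - 23.8684*a - 7.812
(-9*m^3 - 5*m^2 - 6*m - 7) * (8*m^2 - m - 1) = -72*m^5 - 31*m^4 - 34*m^3 - 45*m^2 + 13*m + 7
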